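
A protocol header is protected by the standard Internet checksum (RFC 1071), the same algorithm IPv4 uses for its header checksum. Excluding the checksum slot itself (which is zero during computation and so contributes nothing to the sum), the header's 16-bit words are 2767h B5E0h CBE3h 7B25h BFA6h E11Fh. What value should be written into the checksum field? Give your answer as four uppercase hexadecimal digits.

One's-complement addition (fold any carry out of bit 15 back into bit 0):
  0x2767 + 0xB5E0 = 0x0DD47
  0xDD47 + 0xCBE3 = 0x1A92A → wrap carry → 0xA92B
  0xA92B + 0x7B25 = 0x12450 → wrap carry → 0x2451
  0x2451 + 0xBFA6 = 0x0E3F7
  0xE3F7 + 0xE11F = 0x1C516 → wrap carry → 0xC517
One's-complement sum = 0xC517.
Checksum = ~0xC517 & 0xFFFF = 0x3AE8.

3AE8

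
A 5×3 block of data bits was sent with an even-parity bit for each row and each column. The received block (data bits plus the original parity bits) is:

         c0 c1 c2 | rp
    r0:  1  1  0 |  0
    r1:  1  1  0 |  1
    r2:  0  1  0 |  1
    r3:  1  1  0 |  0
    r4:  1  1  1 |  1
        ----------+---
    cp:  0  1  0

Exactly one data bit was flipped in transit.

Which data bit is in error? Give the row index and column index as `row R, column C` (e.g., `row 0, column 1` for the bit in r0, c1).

Recompute each row's even parity and compare to rp:
  r0: data parity 0, sent rp 0 → ok
  r1: data parity 0, sent rp 1 → mismatch
  r2: data parity 1, sent rp 1 → ok
  r3: data parity 0, sent rp 0 → ok
  r4: data parity 1, sent rp 1 → ok
Recompute each column's even parity and compare to cp:
  c0: data parity 0, sent cp 0 → ok
  c1: data parity 1, sent cp 1 → ok
  c2: data parity 1, sent cp 0 → mismatch
Exactly one row (r1) and one column (c2) fail → the flipped bit is at their intersection.

row 1, column 2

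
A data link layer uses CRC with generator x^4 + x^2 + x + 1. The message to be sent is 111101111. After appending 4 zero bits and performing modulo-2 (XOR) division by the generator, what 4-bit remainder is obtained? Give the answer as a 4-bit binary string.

Append 4 zeros: 1111011110000. Divide by 10111 (XOR where the leading bit is 1):
  pos 0: 11110 XOR 10111 = 01001
  pos 1: 10011 XOR 10111 = 00100
  pos 3: 10011 XOR 10111 = 00100
  pos 5: 10010 XOR 10111 = 00101
  pos 7: 10100 XOR 10111 = 00011
Remainder (last 4 bits) = 0110. This is the CRC / FCS.

0110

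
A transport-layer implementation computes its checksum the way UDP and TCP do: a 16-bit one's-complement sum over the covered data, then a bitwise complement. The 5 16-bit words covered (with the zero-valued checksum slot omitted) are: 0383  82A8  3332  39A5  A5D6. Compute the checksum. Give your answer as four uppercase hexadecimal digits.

One's-complement addition (fold any carry out of bit 15 back into bit 0):
  0x0383 + 0x82A8 = 0x0862B
  0x862B + 0x3332 = 0x0B95D
  0xB95D + 0x39A5 = 0x0F302
  0xF302 + 0xA5D6 = 0x198D8 → wrap carry → 0x98D9
One's-complement sum = 0x98D9.
Checksum = ~0x98D9 & 0xFFFF = 0x6726.

6726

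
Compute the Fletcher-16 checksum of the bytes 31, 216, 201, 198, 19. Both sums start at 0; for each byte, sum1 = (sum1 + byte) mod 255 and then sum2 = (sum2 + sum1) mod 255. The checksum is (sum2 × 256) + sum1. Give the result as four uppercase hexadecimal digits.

Running sums (mod 255):
  after byte 0 (31): sum1=31, sum2=31
  after byte 1 (216): sum1=247, sum2=23
  after byte 2 (201): sum1=193, sum2=216
  after byte 3 (198): sum1=136, sum2=97
  after byte 4 (19): sum1=155, sum2=252
Checksum = sum2·256 + sum1 = 252·256 + 155 = 64667 = 0xFC9B.

FC9B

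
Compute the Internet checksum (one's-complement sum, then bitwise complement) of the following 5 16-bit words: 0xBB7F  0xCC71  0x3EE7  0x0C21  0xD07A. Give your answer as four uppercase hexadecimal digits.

One's-complement addition (fold any carry out of bit 15 back into bit 0):
  0xBB7F + 0xCC71 = 0x187F0 → wrap carry → 0x87F1
  0x87F1 + 0x3EE7 = 0x0C6D8
  0xC6D8 + 0x0C21 = 0x0D2F9
  0xD2F9 + 0xD07A = 0x1A373 → wrap carry → 0xA374
One's-complement sum = 0xA374.
Checksum = ~0xA374 & 0xFFFF = 0x5C8B.

5C8B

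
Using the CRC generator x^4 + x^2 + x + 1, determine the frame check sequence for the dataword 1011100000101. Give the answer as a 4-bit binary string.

1100

Append 4 zeros: 10111000001010000. Divide by 10111 (XOR where the leading bit is 1):
  pos 0: 10111 XOR 10111 = 00000
  pos 10: 10100 XOR 10111 = 00011
Remainder (last 4 bits) = 1100. This is the CRC / FCS.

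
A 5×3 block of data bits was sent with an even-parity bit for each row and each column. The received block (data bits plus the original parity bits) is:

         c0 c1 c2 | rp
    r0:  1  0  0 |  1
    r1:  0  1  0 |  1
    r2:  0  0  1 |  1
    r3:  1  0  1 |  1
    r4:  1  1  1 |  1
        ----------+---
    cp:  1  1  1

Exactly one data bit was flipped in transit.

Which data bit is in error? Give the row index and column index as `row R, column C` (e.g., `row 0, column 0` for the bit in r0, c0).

Recompute each row's even parity and compare to rp:
  r0: data parity 1, sent rp 1 → ok
  r1: data parity 1, sent rp 1 → ok
  r2: data parity 1, sent rp 1 → ok
  r3: data parity 0, sent rp 1 → mismatch
  r4: data parity 1, sent rp 1 → ok
Recompute each column's even parity and compare to cp:
  c0: data parity 1, sent cp 1 → ok
  c1: data parity 0, sent cp 1 → mismatch
  c2: data parity 1, sent cp 1 → ok
Exactly one row (r3) and one column (c1) fail → the flipped bit is at their intersection.

row 3, column 1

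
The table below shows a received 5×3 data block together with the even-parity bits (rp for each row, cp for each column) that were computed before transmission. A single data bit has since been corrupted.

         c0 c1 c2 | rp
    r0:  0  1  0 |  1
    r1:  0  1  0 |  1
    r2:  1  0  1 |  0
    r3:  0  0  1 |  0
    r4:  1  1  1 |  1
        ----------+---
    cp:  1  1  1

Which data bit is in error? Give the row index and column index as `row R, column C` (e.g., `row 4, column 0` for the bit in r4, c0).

row 3, column 0

Recompute each row's even parity and compare to rp:
  r0: data parity 1, sent rp 1 → ok
  r1: data parity 1, sent rp 1 → ok
  r2: data parity 0, sent rp 0 → ok
  r3: data parity 1, sent rp 0 → mismatch
  r4: data parity 1, sent rp 1 → ok
Recompute each column's even parity and compare to cp:
  c0: data parity 0, sent cp 1 → mismatch
  c1: data parity 1, sent cp 1 → ok
  c2: data parity 1, sent cp 1 → ok
Exactly one row (r3) and one column (c0) fail → the flipped bit is at their intersection.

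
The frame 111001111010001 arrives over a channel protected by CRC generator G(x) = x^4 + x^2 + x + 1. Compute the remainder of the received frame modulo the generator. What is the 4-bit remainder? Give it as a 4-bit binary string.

1110

Modulo-2 division of 111001111010001 by 10111:
  pos 0: 11100 XOR 10111 = 01011
  pos 1: 10111 XOR 10111 = 00000
  pos 6: 11101 XOR 10111 = 01010
  pos 7: 10100 XOR 10111 = 00011
  pos 10: 11001 XOR 10111 = 01110
Remainder = 1110 (nonzero — an error is detected).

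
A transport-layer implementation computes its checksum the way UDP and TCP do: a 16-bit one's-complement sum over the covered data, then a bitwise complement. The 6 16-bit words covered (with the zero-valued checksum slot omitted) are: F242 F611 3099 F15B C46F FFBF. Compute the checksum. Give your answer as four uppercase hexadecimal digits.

3186

One's-complement addition (fold any carry out of bit 15 back into bit 0):
  0xF242 + 0xF611 = 0x1E853 → wrap carry → 0xE854
  0xE854 + 0x3099 = 0x118ED → wrap carry → 0x18EE
  0x18EE + 0xF15B = 0x10A49 → wrap carry → 0x0A4A
  0x0A4A + 0xC46F = 0x0CEB9
  0xCEB9 + 0xFFBF = 0x1CE78 → wrap carry → 0xCE79
One's-complement sum = 0xCE79.
Checksum = ~0xCE79 & 0xFFFF = 0x3186.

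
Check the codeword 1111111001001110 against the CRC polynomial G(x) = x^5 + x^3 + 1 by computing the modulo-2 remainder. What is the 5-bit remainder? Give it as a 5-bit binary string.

Modulo-2 division of 1111111001001110 by 101001:
  pos 0: 111111 XOR 101001 = 010110
  pos 1: 101101 XOR 101001 = 000100
  pos 4: 100001 XOR 101001 = 001000
  pos 6: 100000 XOR 101001 = 001001
  pos 8: 100111 XOR 101001 = 001110
  pos 10: 111010 XOR 101001 = 010011
Remainder = 10011 (nonzero — an error is detected).

10011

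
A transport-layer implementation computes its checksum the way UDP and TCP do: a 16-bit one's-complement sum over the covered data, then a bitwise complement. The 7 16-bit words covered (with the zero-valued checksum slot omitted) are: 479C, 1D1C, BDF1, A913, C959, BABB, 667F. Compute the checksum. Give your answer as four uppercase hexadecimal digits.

49AD

One's-complement addition (fold any carry out of bit 15 back into bit 0):
  0x479C + 0x1D1C = 0x064B8
  0x64B8 + 0xBDF1 = 0x122A9 → wrap carry → 0x22AA
  0x22AA + 0xA913 = 0x0CBBD
  0xCBBD + 0xC959 = 0x19516 → wrap carry → 0x9517
  0x9517 + 0xBABB = 0x14FD2 → wrap carry → 0x4FD3
  0x4FD3 + 0x667F = 0x0B652
One's-complement sum = 0xB652.
Checksum = ~0xB652 & 0xFFFF = 0x49AD.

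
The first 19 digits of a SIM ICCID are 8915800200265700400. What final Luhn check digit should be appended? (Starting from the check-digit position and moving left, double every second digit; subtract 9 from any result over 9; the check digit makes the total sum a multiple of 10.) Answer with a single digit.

2

Partial digits right→left: 0 0 4 0 0 7 5 6 2 0 0 2 0 0 8 5 1 9 8
Double every second digit counting from the check-digit position (so the 1st, 3rd, 5th, ... of the partial from the right).
  doubled (with −9 where >9): 0 8 0 1 4 0 0 7 2 7 → sum 29
  kept as-is: 0 0 7 6 0 2 0 5 9 → sum 29
Total = 29 + 29 = 58.
Check digit = (10 − (58 mod 10)) mod 10 = 2.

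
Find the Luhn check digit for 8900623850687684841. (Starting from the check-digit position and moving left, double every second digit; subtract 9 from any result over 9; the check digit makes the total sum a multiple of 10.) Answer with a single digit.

Partial digits right→left: 1 4 8 4 8 6 7 8 6 0 5 8 3 2 6 0 0 9 8
Double every second digit counting from the check-digit position (so the 1st, 3rd, 5th, ... of the partial from the right).
  doubled (with −9 where >9): 2 7 7 5 3 1 6 3 0 7 → sum 41
  kept as-is: 4 4 6 8 0 8 2 0 9 → sum 41
Total = 41 + 41 = 82.
Check digit = (10 − (82 mod 10)) mod 10 = 8.

8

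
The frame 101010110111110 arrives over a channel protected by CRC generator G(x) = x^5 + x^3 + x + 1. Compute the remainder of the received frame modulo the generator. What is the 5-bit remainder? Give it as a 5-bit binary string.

00000

Modulo-2 division of 101010110111110 by 101011:
  pos 0: 101010 XOR 101011 = 000001
  pos 5: 111011 XOR 101011 = 010000
  pos 6: 100001 XOR 101011 = 001010
  pos 8: 101011 XOR 101011 = 000000
Remainder = 00000 (zero — the frame passes the CRC check).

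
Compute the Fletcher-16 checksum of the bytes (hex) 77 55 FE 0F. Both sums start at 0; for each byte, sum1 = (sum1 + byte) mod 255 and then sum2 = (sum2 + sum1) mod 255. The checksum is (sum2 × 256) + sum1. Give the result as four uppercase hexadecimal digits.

Running sums (mod 255):
  after byte 0 (77): sum1=119, sum2=119
  after byte 1 (55): sum1=204, sum2=68
  after byte 2 (FE): sum1=203, sum2=16
  after byte 3 (0F): sum1=218, sum2=234
Checksum = sum2·256 + sum1 = 234·256 + 218 = 60122 = 0xEADA.

EADA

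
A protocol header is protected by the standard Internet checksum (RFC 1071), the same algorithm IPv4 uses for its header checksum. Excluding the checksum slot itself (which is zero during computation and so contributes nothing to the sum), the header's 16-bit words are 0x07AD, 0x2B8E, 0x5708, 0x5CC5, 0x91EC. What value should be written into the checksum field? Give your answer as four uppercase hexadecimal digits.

One's-complement addition (fold any carry out of bit 15 back into bit 0):
  0x07AD + 0x2B8E = 0x0333B
  0x333B + 0x5708 = 0x08A43
  0x8A43 + 0x5CC5 = 0x0E708
  0xE708 + 0x91EC = 0x178F4 → wrap carry → 0x78F5
One's-complement sum = 0x78F5.
Checksum = ~0x78F5 & 0xFFFF = 0x870A.

870A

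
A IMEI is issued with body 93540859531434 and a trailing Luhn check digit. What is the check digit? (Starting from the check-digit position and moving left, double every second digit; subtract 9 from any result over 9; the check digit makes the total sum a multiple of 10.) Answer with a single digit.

0

Partial digits right→left: 4 3 4 1 3 5 9 5 8 0 4 5 3 9
Double every second digit counting from the check-digit position (so the 1st, 3rd, 5th, ... of the partial from the right).
  doubled (with −9 where >9): 8 8 6 9 7 8 6 → sum 52
  kept as-is: 3 1 5 5 0 5 9 → sum 28
Total = 52 + 28 = 80.
Check digit = (10 − (80 mod 10)) mod 10 = 0.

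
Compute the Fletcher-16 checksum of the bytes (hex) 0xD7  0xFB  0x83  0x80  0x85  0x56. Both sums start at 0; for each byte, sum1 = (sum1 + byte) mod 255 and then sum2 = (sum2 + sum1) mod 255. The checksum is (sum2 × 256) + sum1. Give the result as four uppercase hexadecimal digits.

Running sums (mod 255):
  after byte 0 (0xD7): sum1=215, sum2=215
  after byte 1 (0xFB): sum1=211, sum2=171
  after byte 2 (0x83): sum1=87, sum2=3
  after byte 3 (0x80): sum1=215, sum2=218
  after byte 4 (0x85): sum1=93, sum2=56
  after byte 5 (0x56): sum1=179, sum2=235
Checksum = sum2·256 + sum1 = 235·256 + 179 = 60339 = 0xEBB3.

EBB3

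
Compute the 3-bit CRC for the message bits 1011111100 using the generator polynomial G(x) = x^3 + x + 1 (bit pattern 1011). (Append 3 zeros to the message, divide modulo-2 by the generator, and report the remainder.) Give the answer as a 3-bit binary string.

001

Append 3 zeros: 1011111100000. Divide by 1011 (XOR where the leading bit is 1):
  pos 0: 1011 XOR 1011 = 0000
  pos 4: 1111 XOR 1011 = 0100
  pos 5: 1000 XOR 1011 = 0011
  pos 7: 1100 XOR 1011 = 0111
  pos 8: 1110 XOR 1011 = 0101
  pos 9: 1010 XOR 1011 = 0001
Remainder (last 3 bits) = 001. This is the CRC / FCS.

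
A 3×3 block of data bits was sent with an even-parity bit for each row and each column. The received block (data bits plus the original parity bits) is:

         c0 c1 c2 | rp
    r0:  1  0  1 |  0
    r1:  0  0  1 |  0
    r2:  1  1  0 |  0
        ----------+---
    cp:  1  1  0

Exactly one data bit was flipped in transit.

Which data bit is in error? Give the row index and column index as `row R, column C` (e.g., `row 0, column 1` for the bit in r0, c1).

Recompute each row's even parity and compare to rp:
  r0: data parity 0, sent rp 0 → ok
  r1: data parity 1, sent rp 0 → mismatch
  r2: data parity 0, sent rp 0 → ok
Recompute each column's even parity and compare to cp:
  c0: data parity 0, sent cp 1 → mismatch
  c1: data parity 1, sent cp 1 → ok
  c2: data parity 0, sent cp 0 → ok
Exactly one row (r1) and one column (c0) fail → the flipped bit is at their intersection.

row 1, column 0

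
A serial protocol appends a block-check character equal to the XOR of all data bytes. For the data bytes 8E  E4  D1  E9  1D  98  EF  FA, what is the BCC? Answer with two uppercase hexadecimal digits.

C2

XOR the bytes together:
  start with 0x8E
  0x8E ⊕ 0xE4 = 0x6A
  0x6A ⊕ 0xD1 = 0xBB
  0xBB ⊕ 0xE9 = 0x52
  0x52 ⊕ 0x1D = 0x4F
  0x4F ⊕ 0x98 = 0xD7
  0xD7 ⊕ 0xEF = 0x38
  0x38 ⊕ 0xFA = 0xC2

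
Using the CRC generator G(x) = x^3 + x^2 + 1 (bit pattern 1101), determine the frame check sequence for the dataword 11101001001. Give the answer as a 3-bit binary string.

Append 3 zeros: 11101001001000. Divide by 1101 (XOR where the leading bit is 1):
  pos 0: 1110 XOR 1101 = 0011
  pos 2: 1110 XOR 1101 = 0011
  pos 4: 1101 XOR 1101 = 0000
  pos 10: 1000 XOR 1101 = 0101
Remainder (last 3 bits) = 101. This is the CRC / FCS.

101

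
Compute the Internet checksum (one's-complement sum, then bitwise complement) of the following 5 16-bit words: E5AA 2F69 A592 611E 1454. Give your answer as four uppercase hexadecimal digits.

CFE6

One's-complement addition (fold any carry out of bit 15 back into bit 0):
  0xE5AA + 0x2F69 = 0x11513 → wrap carry → 0x1514
  0x1514 + 0xA592 = 0x0BAA6
  0xBAA6 + 0x611E = 0x11BC4 → wrap carry → 0x1BC5
  0x1BC5 + 0x1454 = 0x03019
One's-complement sum = 0x3019.
Checksum = ~0x3019 & 0xFFFF = 0xCFE6.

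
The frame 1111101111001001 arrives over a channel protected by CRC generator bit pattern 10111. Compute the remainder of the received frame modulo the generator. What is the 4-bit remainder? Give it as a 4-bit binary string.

Modulo-2 division of 1111101111001001 by 10111:
  pos 0: 11111 XOR 10111 = 01000
  pos 1: 10000 XOR 10111 = 00111
  pos 3: 11111 XOR 10111 = 01000
  pos 4: 10001 XOR 10111 = 00110
  pos 6: 11010 XOR 10111 = 01101
  pos 7: 11010 XOR 10111 = 01101
  pos 8: 11011 XOR 10111 = 01100
  pos 9: 11000 XOR 10111 = 01111
  pos 10: 11110 XOR 10111 = 01001
  pos 11: 10011 XOR 10111 = 00100
Remainder = 0100 (nonzero — an error is detected).

0100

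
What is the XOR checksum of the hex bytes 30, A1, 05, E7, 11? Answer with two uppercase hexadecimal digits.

XOR the bytes together:
  start with 0x30
  0x30 ⊕ 0xA1 = 0x91
  0x91 ⊕ 0x05 = 0x94
  0x94 ⊕ 0xE7 = 0x73
  0x73 ⊕ 0x11 = 0x62

62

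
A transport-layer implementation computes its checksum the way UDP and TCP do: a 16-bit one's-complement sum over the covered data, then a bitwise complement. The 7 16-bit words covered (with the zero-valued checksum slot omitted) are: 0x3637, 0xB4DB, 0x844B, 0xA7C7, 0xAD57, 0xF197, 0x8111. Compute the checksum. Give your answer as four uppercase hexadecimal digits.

C8D8

One's-complement addition (fold any carry out of bit 15 back into bit 0):
  0x3637 + 0xB4DB = 0x0EB12
  0xEB12 + 0x844B = 0x16F5D → wrap carry → 0x6F5E
  0x6F5E + 0xA7C7 = 0x11725 → wrap carry → 0x1726
  0x1726 + 0xAD57 = 0x0C47D
  0xC47D + 0xF197 = 0x1B614 → wrap carry → 0xB615
  0xB615 + 0x8111 = 0x13726 → wrap carry → 0x3727
One's-complement sum = 0x3727.
Checksum = ~0x3727 & 0xFFFF = 0xC8D8.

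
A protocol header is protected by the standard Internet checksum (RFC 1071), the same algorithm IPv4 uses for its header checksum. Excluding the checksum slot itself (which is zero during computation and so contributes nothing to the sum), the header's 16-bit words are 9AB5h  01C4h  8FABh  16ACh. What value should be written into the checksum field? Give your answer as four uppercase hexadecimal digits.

One's-complement addition (fold any carry out of bit 15 back into bit 0):
  0x9AB5 + 0x01C4 = 0x09C79
  0x9C79 + 0x8FAB = 0x12C24 → wrap carry → 0x2C25
  0x2C25 + 0x16AC = 0x042D1
One's-complement sum = 0x42D1.
Checksum = ~0x42D1 & 0xFFFF = 0xBD2E.

BD2E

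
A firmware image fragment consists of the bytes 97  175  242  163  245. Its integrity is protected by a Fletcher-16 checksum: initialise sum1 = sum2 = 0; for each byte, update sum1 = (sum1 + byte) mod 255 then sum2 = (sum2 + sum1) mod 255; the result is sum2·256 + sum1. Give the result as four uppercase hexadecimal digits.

BB9D

Running sums (mod 255):
  after byte 0 (97): sum1=97, sum2=97
  after byte 1 (175): sum1=17, sum2=114
  after byte 2 (242): sum1=4, sum2=118
  after byte 3 (163): sum1=167, sum2=30
  after byte 4 (245): sum1=157, sum2=187
Checksum = sum2·256 + sum1 = 187·256 + 157 = 48029 = 0xBB9D.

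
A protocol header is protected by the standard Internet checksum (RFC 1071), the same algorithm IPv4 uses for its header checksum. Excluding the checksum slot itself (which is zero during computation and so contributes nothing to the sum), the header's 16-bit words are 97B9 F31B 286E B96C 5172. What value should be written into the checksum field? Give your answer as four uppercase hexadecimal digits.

One's-complement addition (fold any carry out of bit 15 back into bit 0):
  0x97B9 + 0xF31B = 0x18AD4 → wrap carry → 0x8AD5
  0x8AD5 + 0x286E = 0x0B343
  0xB343 + 0xB96C = 0x16CAF → wrap carry → 0x6CB0
  0x6CB0 + 0x5172 = 0x0BE22
One's-complement sum = 0xBE22.
Checksum = ~0xBE22 & 0xFFFF = 0x41DD.

41DD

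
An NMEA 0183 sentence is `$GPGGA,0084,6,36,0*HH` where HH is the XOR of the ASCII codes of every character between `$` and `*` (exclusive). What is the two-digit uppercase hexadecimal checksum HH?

XOR the ASCII codes of the payload characters:
  'G' = 0x47 → acc = 0x47
  'P' = 0x50 → acc = 0x17
  'G' = 0x47 → acc = 0x50
  'G' = 0x47 → acc = 0x17
  'A' = 0x41 → acc = 0x56
  ',' = 0x2C → acc = 0x7A
  '0' = 0x30 → acc = 0x4A
  '0' = 0x30 → acc = 0x7A
  '8' = 0x38 → acc = 0x42
  '4' = 0x34 → acc = 0x76
  ',' = 0x2C → acc = 0x5A
  '6' = 0x36 → acc = 0x6C
  ',' = 0x2C → acc = 0x40
  '3' = 0x33 → acc = 0x73
  '6' = 0x36 → acc = 0x45
  ',' = 0x2C → acc = 0x69
  '0' = 0x30 → acc = 0x59
Checksum = 0x59.

59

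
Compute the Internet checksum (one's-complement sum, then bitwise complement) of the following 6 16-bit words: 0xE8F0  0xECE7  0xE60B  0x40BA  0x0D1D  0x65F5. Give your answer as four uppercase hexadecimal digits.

One's-complement addition (fold any carry out of bit 15 back into bit 0):
  0xE8F0 + 0xECE7 = 0x1D5D7 → wrap carry → 0xD5D8
  0xD5D8 + 0xE60B = 0x1BBE3 → wrap carry → 0xBBE4
  0xBBE4 + 0x40BA = 0x0FC9E
  0xFC9E + 0x0D1D = 0x109BB → wrap carry → 0x09BC
  0x09BC + 0x65F5 = 0x06FB1
One's-complement sum = 0x6FB1.
Checksum = ~0x6FB1 & 0xFFFF = 0x904E.

904E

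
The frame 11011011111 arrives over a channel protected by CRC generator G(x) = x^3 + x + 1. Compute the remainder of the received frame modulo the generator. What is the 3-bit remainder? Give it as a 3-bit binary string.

001

Modulo-2 division of 11011011111 by 1011:
  pos 0: 1101 XOR 1011 = 0110
  pos 1: 1101 XOR 1011 = 0110
  pos 2: 1100 XOR 1011 = 0111
  pos 3: 1111 XOR 1011 = 0100
  pos 4: 1001 XOR 1011 = 0010
  pos 6: 1011 XOR 1011 = 0000
Remainder = 001 (nonzero — an error is detected).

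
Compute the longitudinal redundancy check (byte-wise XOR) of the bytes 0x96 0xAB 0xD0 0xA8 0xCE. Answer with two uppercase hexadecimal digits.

XOR the bytes together:
  start with 0x96
  0x96 ⊕ 0xAB = 0x3D
  0x3D ⊕ 0xD0 = 0xED
  0xED ⊕ 0xA8 = 0x45
  0x45 ⊕ 0xCE = 0x8B

8B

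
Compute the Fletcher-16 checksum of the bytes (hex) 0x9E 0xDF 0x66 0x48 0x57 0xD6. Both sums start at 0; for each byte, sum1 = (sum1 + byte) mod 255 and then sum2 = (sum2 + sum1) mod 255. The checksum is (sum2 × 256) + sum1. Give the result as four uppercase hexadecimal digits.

0F5B

Running sums (mod 255):
  after byte 0 (0x9E): sum1=158, sum2=158
  after byte 1 (0xDF): sum1=126, sum2=29
  after byte 2 (0x66): sum1=228, sum2=2
  after byte 3 (0x48): sum1=45, sum2=47
  after byte 4 (0x57): sum1=132, sum2=179
  after byte 5 (0xD6): sum1=91, sum2=15
Checksum = sum2·256 + sum1 = 15·256 + 91 = 3931 = 0x0F5B.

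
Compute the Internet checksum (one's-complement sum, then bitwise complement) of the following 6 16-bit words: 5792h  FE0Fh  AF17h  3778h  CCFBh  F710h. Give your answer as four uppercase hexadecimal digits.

FFC0

One's-complement addition (fold any carry out of bit 15 back into bit 0):
  0x5792 + 0xFE0F = 0x155A1 → wrap carry → 0x55A2
  0x55A2 + 0xAF17 = 0x104B9 → wrap carry → 0x04BA
  0x04BA + 0x3778 = 0x03C32
  0x3C32 + 0xCCFB = 0x1092D → wrap carry → 0x092E
  0x092E + 0xF710 = 0x1003E → wrap carry → 0x003F
One's-complement sum = 0x003F.
Checksum = ~0x003F & 0xFFFF = 0xFFC0.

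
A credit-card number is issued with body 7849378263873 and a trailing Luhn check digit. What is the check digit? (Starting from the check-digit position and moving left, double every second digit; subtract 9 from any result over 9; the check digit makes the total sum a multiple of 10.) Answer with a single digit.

2

Partial digits right→left: 3 7 8 3 6 2 8 7 3 9 4 8 7
Double every second digit counting from the check-digit position (so the 1st, 3rd, 5th, ... of the partial from the right).
  doubled (with −9 where >9): 6 7 3 7 6 8 5 → sum 42
  kept as-is: 7 3 2 7 9 8 → sum 36
Total = 42 + 36 = 78.
Check digit = (10 − (78 mod 10)) mod 10 = 2.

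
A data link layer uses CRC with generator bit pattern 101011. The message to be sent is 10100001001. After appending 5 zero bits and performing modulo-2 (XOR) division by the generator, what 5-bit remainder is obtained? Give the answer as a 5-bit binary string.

11011

Append 5 zeros: 1010000100100000. Divide by 101011 (XOR where the leading bit is 1):
  pos 0: 101000 XOR 101011 = 000011
  pos 4: 110100 XOR 101011 = 011111
  pos 5: 111111 XOR 101011 = 010100
  pos 6: 101000 XOR 101011 = 000011
  pos 10: 110000 XOR 101011 = 011011
Remainder (last 5 bits) = 11011. This is the CRC / FCS.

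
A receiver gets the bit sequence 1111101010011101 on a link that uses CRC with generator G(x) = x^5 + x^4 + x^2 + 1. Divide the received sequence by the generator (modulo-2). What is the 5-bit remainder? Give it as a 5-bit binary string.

01011

Modulo-2 division of 1111101010011101 by 110101:
  pos 0: 111110 XOR 110101 = 001011
  pos 2: 101110 XOR 110101 = 011011
  pos 3: 110111 XOR 110101 = 000010
  pos 7: 100011 XOR 110101 = 010110
  pos 8: 101101 XOR 110101 = 011000
  pos 9: 110000 XOR 110101 = 000101
Remainder = 01011 (nonzero — an error is detected).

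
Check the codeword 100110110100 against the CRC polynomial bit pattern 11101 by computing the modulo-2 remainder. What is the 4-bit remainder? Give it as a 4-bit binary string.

Modulo-2 division of 100110110100 by 11101:
  pos 0: 10011 XOR 11101 = 01110
  pos 1: 11100 XOR 11101 = 00001
  pos 5: 11101 XOR 11101 = 00000
Remainder = 0000 (zero — the frame passes the CRC check).

0000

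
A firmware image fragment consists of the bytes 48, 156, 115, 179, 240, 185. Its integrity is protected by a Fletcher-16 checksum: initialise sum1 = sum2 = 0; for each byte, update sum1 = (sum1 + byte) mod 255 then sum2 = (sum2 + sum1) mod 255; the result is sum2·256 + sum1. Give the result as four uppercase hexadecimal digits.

B49E

Running sums (mod 255):
  after byte 0 (48): sum1=48, sum2=48
  after byte 1 (156): sum1=204, sum2=252
  after byte 2 (115): sum1=64, sum2=61
  after byte 3 (179): sum1=243, sum2=49
  after byte 4 (240): sum1=228, sum2=22
  after byte 5 (185): sum1=158, sum2=180
Checksum = sum2·256 + sum1 = 180·256 + 158 = 46238 = 0xB49E.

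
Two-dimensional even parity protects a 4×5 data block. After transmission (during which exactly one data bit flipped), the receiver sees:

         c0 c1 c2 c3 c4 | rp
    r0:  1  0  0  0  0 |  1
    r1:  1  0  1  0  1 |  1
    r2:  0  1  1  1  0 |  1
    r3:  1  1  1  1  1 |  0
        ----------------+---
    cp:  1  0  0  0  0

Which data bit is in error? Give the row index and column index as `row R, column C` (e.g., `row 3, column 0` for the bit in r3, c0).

Recompute each row's even parity and compare to rp:
  r0: data parity 1, sent rp 1 → ok
  r1: data parity 1, sent rp 1 → ok
  r2: data parity 1, sent rp 1 → ok
  r3: data parity 1, sent rp 0 → mismatch
Recompute each column's even parity and compare to cp:
  c0: data parity 1, sent cp 1 → ok
  c1: data parity 0, sent cp 0 → ok
  c2: data parity 1, sent cp 0 → mismatch
  c3: data parity 0, sent cp 0 → ok
  c4: data parity 0, sent cp 0 → ok
Exactly one row (r3) and one column (c2) fail → the flipped bit is at their intersection.

row 3, column 2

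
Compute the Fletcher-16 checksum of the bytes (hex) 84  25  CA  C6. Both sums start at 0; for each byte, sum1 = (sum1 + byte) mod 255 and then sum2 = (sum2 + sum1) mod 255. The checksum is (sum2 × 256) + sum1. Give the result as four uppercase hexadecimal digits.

Running sums (mod 255):
  after byte 0 (84): sum1=132, sum2=132
  after byte 1 (25): sum1=169, sum2=46
  after byte 2 (CA): sum1=116, sum2=162
  after byte 3 (C6): sum1=59, sum2=221
Checksum = sum2·256 + sum1 = 221·256 + 59 = 56635 = 0xDD3B.

DD3B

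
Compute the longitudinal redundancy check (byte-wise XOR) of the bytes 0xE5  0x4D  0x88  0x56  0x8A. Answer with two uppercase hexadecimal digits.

XOR the bytes together:
  start with 0xE5
  0xE5 ⊕ 0x4D = 0xA8
  0xA8 ⊕ 0x88 = 0x20
  0x20 ⊕ 0x56 = 0x76
  0x76 ⊕ 0x8A = 0xFC

FC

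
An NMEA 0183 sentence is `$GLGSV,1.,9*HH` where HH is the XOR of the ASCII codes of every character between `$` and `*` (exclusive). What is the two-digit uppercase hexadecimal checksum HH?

XOR the ASCII codes of the payload characters:
  'G' = 0x47 → acc = 0x47
  'L' = 0x4C → acc = 0x0B
  'G' = 0x47 → acc = 0x4C
  'S' = 0x53 → acc = 0x1F
  'V' = 0x56 → acc = 0x49
  ',' = 0x2C → acc = 0x65
  '1' = 0x31 → acc = 0x54
  '.' = 0x2E → acc = 0x7A
  ',' = 0x2C → acc = 0x56
  '9' = 0x39 → acc = 0x6F
Checksum = 0x6F.

6F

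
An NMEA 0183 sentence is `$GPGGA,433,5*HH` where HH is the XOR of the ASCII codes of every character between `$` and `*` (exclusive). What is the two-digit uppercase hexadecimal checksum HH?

XOR the ASCII codes of the payload characters:
  'G' = 0x47 → acc = 0x47
  'P' = 0x50 → acc = 0x17
  'G' = 0x47 → acc = 0x50
  'G' = 0x47 → acc = 0x17
  'A' = 0x41 → acc = 0x56
  ',' = 0x2C → acc = 0x7A
  '4' = 0x34 → acc = 0x4E
  '3' = 0x33 → acc = 0x7D
  '3' = 0x33 → acc = 0x4E
  ',' = 0x2C → acc = 0x62
  '5' = 0x35 → acc = 0x57
Checksum = 0x57.

57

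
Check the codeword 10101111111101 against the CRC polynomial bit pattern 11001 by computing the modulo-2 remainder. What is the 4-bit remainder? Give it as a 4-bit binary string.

0111

Modulo-2 division of 10101111111101 by 11001:
  pos 0: 10101 XOR 11001 = 01100
  pos 1: 11001 XOR 11001 = 00000
  pos 6: 11111 XOR 11001 = 00110
  pos 8: 11010 XOR 11001 = 00011
Remainder = 0111 (nonzero — an error is detected).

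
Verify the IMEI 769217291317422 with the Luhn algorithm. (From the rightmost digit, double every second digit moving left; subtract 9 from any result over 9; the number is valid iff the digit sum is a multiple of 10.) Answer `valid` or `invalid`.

From the right, keep odd positions and double even positions (subtract 9 from any doubled value over 9):
  doubled (positions 2,4,...): 4 5 6 9 5 4 3 → sum 36
  kept (positions 1,3,...): 2 4 1 1 2 1 9 7 → sum 27
Total = 63.
63 mod 10 = 3, so the number is invalid.

invalid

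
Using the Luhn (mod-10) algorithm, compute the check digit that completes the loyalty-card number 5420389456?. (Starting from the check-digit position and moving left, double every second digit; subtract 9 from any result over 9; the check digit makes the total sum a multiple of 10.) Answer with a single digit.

0

Partial digits right→left: 6 5 4 9 8 3 0 2 4 5
Double every second digit counting from the check-digit position (so the 1st, 3rd, 5th, ... of the partial from the right).
  doubled (with −9 where >9): 3 8 7 0 8 → sum 26
  kept as-is: 5 9 3 2 5 → sum 24
Total = 26 + 24 = 50.
Check digit = (10 − (50 mod 10)) mod 10 = 0.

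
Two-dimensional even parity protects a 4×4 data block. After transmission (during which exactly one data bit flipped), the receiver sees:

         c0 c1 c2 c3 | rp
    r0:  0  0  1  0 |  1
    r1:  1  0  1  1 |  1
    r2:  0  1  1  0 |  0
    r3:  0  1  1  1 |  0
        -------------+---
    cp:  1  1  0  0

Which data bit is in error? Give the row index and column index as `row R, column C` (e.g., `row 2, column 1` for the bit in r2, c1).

row 3, column 1

Recompute each row's even parity and compare to rp:
  r0: data parity 1, sent rp 1 → ok
  r1: data parity 1, sent rp 1 → ok
  r2: data parity 0, sent rp 0 → ok
  r3: data parity 1, sent rp 0 → mismatch
Recompute each column's even parity and compare to cp:
  c0: data parity 1, sent cp 1 → ok
  c1: data parity 0, sent cp 1 → mismatch
  c2: data parity 0, sent cp 0 → ok
  c3: data parity 0, sent cp 0 → ok
Exactly one row (r3) and one column (c1) fail → the flipped bit is at their intersection.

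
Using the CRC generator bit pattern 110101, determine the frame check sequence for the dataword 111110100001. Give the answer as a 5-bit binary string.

11010

Append 5 zeros: 11111010000100000. Divide by 110101 (XOR where the leading bit is 1):
  pos 0: 111110 XOR 110101 = 001011
  pos 2: 101110 XOR 110101 = 011011
  pos 3: 110110 XOR 110101 = 000011
  pos 7: 110010 XOR 110101 = 000111
  pos 10: 111000 XOR 110101 = 001101
Remainder (last 5 bits) = 11010. This is the CRC / FCS.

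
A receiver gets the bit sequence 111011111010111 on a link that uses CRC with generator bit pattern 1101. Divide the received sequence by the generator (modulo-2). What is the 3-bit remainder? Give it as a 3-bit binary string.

Modulo-2 division of 111011111010111 by 1101:
  pos 0: 1110 XOR 1101 = 0011
  pos 2: 1111 XOR 1101 = 0010
  pos 4: 1011 XOR 1101 = 0110
  pos 5: 1101 XOR 1101 = 0000
  pos 10: 1011 XOR 1101 = 0110
  pos 11: 1101 XOR 1101 = 0000
Remainder = 000 (zero — the frame passes the CRC check).

000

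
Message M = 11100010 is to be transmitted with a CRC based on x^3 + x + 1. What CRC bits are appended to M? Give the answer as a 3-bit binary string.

011

Append 3 zeros: 11100010000. Divide by 1011 (XOR where the leading bit is 1):
  pos 0: 1110 XOR 1011 = 0101
  pos 1: 1010 XOR 1011 = 0001
  pos 4: 1010 XOR 1011 = 0001
  pos 7: 1000 XOR 1011 = 0011
Remainder (last 3 bits) = 011. This is the CRC / FCS.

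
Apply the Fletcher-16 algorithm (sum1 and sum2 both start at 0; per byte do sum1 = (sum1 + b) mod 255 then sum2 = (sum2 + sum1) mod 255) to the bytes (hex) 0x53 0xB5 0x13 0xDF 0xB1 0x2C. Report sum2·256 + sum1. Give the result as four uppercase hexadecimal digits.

FBD9

Running sums (mod 255):
  after byte 0 (0x53): sum1=83, sum2=83
  after byte 1 (0xB5): sum1=9, sum2=92
  after byte 2 (0x13): sum1=28, sum2=120
  after byte 3 (0xDF): sum1=251, sum2=116
  after byte 4 (0xB1): sum1=173, sum2=34
  after byte 5 (0x2C): sum1=217, sum2=251
Checksum = sum2·256 + sum1 = 251·256 + 217 = 64473 = 0xFBD9.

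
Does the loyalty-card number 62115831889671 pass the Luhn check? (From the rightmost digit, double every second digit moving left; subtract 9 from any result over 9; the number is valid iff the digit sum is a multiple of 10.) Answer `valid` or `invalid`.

valid

From the right, keep odd positions and double even positions (subtract 9 from any doubled value over 9):
  doubled (positions 2,4,...): 5 9 7 6 1 2 3 → sum 33
  kept (positions 1,3,...): 1 6 8 1 8 1 2 → sum 27
Total = 60.
60 mod 10 = 0, so the number is valid.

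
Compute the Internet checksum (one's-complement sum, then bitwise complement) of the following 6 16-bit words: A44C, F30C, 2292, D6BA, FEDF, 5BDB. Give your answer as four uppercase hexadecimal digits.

One's-complement addition (fold any carry out of bit 15 back into bit 0):
  0xA44C + 0xF30C = 0x19758 → wrap carry → 0x9759
  0x9759 + 0x2292 = 0x0B9EB
  0xB9EB + 0xD6BA = 0x190A5 → wrap carry → 0x90A6
  0x90A6 + 0xFEDF = 0x18F85 → wrap carry → 0x8F86
  0x8F86 + 0x5BDB = 0x0EB61
One's-complement sum = 0xEB61.
Checksum = ~0xEB61 & 0xFFFF = 0x149E.

149E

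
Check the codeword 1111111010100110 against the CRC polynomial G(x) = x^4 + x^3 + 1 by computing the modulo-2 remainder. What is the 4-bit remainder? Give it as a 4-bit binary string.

0000

Modulo-2 division of 1111111010100110 by 11001:
  pos 0: 11111 XOR 11001 = 00110
  pos 2: 11011 XOR 11001 = 00010
  pos 5: 10010 XOR 11001 = 01011
  pos 6: 10111 XOR 11001 = 01110
  pos 7: 11100 XOR 11001 = 00101
  pos 9: 10101 XOR 11001 = 01100
  pos 10: 11001 XOR 11001 = 00000
Remainder = 0000 (zero — the frame passes the CRC check).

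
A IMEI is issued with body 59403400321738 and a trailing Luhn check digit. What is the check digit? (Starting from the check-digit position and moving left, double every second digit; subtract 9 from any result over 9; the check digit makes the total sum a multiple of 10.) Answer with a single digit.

8

Partial digits right→left: 8 3 7 1 2 3 0 0 4 3 0 4 9 5
Double every second digit counting from the check-digit position (so the 1st, 3rd, 5th, ... of the partial from the right).
  doubled (with −9 where >9): 7 5 4 0 8 0 9 → sum 33
  kept as-is: 3 1 3 0 3 4 5 → sum 19
Total = 33 + 19 = 52.
Check digit = (10 − (52 mod 10)) mod 10 = 8.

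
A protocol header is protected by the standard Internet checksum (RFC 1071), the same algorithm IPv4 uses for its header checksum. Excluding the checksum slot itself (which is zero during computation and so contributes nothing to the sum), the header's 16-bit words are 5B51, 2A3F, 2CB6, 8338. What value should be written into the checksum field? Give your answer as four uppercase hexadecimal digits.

CA80

One's-complement addition (fold any carry out of bit 15 back into bit 0):
  0x5B51 + 0x2A3F = 0x08590
  0x8590 + 0x2CB6 = 0x0B246
  0xB246 + 0x8338 = 0x1357E → wrap carry → 0x357F
One's-complement sum = 0x357F.
Checksum = ~0x357F & 0xFFFF = 0xCA80.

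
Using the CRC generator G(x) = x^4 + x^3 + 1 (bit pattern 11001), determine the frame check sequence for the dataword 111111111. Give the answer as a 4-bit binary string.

Append 4 zeros: 1111111110000. Divide by 11001 (XOR where the leading bit is 1):
  pos 0: 11111 XOR 11001 = 00110
  pos 2: 11011 XOR 11001 = 00010
  pos 5: 10110 XOR 11001 = 01111
  pos 6: 11110 XOR 11001 = 00111
  pos 8: 11100 XOR 11001 = 00101
Remainder (last 4 bits) = 0101. This is the CRC / FCS.

0101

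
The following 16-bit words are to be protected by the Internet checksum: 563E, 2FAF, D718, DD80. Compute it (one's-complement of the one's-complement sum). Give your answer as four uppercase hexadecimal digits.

C578

One's-complement addition (fold any carry out of bit 15 back into bit 0):
  0x563E + 0x2FAF = 0x085ED
  0x85ED + 0xD718 = 0x15D05 → wrap carry → 0x5D06
  0x5D06 + 0xDD80 = 0x13A86 → wrap carry → 0x3A87
One's-complement sum = 0x3A87.
Checksum = ~0x3A87 & 0xFFFF = 0xC578.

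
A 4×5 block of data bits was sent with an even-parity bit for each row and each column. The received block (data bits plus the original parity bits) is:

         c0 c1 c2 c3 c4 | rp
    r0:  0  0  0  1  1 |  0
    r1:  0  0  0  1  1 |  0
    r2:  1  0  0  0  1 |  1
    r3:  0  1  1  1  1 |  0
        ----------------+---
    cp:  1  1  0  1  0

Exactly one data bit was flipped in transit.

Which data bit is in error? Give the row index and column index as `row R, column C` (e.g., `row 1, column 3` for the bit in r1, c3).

Recompute each row's even parity and compare to rp:
  r0: data parity 0, sent rp 0 → ok
  r1: data parity 0, sent rp 0 → ok
  r2: data parity 0, sent rp 1 → mismatch
  r3: data parity 0, sent rp 0 → ok
Recompute each column's even parity and compare to cp:
  c0: data parity 1, sent cp 1 → ok
  c1: data parity 1, sent cp 1 → ok
  c2: data parity 1, sent cp 0 → mismatch
  c3: data parity 1, sent cp 1 → ok
  c4: data parity 0, sent cp 0 → ok
Exactly one row (r2) and one column (c2) fail → the flipped bit is at their intersection.

row 2, column 2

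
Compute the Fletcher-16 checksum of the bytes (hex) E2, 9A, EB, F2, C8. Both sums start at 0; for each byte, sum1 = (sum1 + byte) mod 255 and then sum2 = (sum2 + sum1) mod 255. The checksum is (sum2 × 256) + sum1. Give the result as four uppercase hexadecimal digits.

Running sums (mod 255):
  after byte 0 (E2): sum1=226, sum2=226
  after byte 1 (9A): sum1=125, sum2=96
  after byte 2 (EB): sum1=105, sum2=201
  after byte 3 (F2): sum1=92, sum2=38
  after byte 4 (C8): sum1=37, sum2=75
Checksum = sum2·256 + sum1 = 75·256 + 37 = 19237 = 0x4B25.

4B25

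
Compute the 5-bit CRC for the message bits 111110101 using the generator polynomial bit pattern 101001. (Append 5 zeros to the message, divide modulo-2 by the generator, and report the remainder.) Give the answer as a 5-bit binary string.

Append 5 zeros: 11111010100000. Divide by 101001 (XOR where the leading bit is 1):
  pos 0: 111110 XOR 101001 = 010111
  pos 1: 101111 XOR 101001 = 000110
  pos 4: 110010 XOR 101001 = 011011
  pos 5: 110110 XOR 101001 = 011111
  pos 6: 111110 XOR 101001 = 010111
  pos 7: 101110 XOR 101001 = 000111
Remainder (last 5 bits) = 01110. This is the CRC / FCS.

01110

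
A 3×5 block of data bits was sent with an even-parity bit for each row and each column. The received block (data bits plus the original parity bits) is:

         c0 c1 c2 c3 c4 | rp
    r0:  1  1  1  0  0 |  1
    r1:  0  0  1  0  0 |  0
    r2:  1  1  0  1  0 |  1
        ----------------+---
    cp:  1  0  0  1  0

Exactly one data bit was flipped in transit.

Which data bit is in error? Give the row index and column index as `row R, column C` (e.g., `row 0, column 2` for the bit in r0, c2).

row 1, column 0

Recompute each row's even parity and compare to rp:
  r0: data parity 1, sent rp 1 → ok
  r1: data parity 1, sent rp 0 → mismatch
  r2: data parity 1, sent rp 1 → ok
Recompute each column's even parity and compare to cp:
  c0: data parity 0, sent cp 1 → mismatch
  c1: data parity 0, sent cp 0 → ok
  c2: data parity 0, sent cp 0 → ok
  c3: data parity 1, sent cp 1 → ok
  c4: data parity 0, sent cp 0 → ok
Exactly one row (r1) and one column (c0) fail → the flipped bit is at their intersection.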